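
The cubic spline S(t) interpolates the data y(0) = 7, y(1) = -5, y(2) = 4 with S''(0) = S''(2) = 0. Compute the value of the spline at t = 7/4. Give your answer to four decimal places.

Let m_i = S''(x_i). Step sizes h_i = 1, 1; slopes of the chords Δ_i = (y_(i+1) - y_i)/h_i = -12, 9.
  1·m_0 + 4·m_1 + 1·m_2 = 6(Δ_1 - Δ_0) = 126
Natural end conditions: m_0 = m_2 = 0.
Solving: m_0 = 0, m_1 = 63/2, m_2 = 0.
On [1, 2], S(t) = -5 - 3/2·(t - 1) + 63/4·(t - 1)² - 21/4·(t - 1)³.
With (t - 1) = 3/4: S(7/4) = 133/256.

0.5195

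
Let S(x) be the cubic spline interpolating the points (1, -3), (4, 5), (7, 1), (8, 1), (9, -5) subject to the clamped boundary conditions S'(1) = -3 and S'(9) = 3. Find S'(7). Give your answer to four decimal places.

Write M_i for S''(x_i). With h_i = 3, 3, 1, 1 and divided differences Δ_i = 8/3, -4/3, 0, -6, the continuity of S' gives the tridiagonal system
  3·M_0 + 12·M_1 + 3·M_2 = 6(Δ_1 - Δ_0) = -24
  3·M_1 + 8·M_2 + 1·M_3 = 6(Δ_2 - Δ_1) = 8
  1·M_2 + 4·M_3 + 1·M_4 = 6(Δ_3 - Δ_2) = -36
Clamped end conditions give two more equations: 2h_0·M_0 + h_0·M_1 = 6(Δ_0 - S'(1)) = 34 and h_3·M_3 + 2h_3·M_4 = 6(S'(9) - Δ_3) = 54.
Forward elimination and back-substitution give M_0 = 353/42, M_1 = -115/21, M_2 = 11/2, M_3 = -137/7, M_4 = 515/14.
On [7, 8], S'(x) = b_2 + 2c_2·(x - 7) + 3d_2·(x - 7)² with b_2 = Δ_2 - h_2(2M_2 + M_3)/6 = 10/7, c_2 = M_2/2 = 11/4, d_2 = (M_3 - M_2)/(6h_2) = -117/28. So S'(7) = 10/7.

1.4286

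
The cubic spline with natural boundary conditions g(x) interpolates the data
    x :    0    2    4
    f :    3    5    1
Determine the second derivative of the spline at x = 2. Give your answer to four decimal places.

Write M_i for g''(x_i). With h_i = 2, 2 and divided differences Δ_i = 1, -2, the continuity of g' gives the tridiagonal system
  2·M_0 + 8·M_1 + 2·M_2 = 6(Δ_1 - Δ_0) = -18
Natural end conditions: M_0 = M_2 = 0.
Solving the tridiagonal system: M_0 = 0, M_1 = -9/4, M_2 = 0.

-2.2500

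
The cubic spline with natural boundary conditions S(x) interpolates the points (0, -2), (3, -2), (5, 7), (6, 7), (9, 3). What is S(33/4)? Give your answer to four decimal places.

Put M_i = S'' at the i-th knot. Here h = (3, 2, 1, 3) and Δ = (0, 9/2, 0, -4/3), so the interior equations h_(i-1)·M_(i-1) + 2(h_(i-1)+h_i)·M_i + h_i·M_(i+1) = 6(Δ_i − Δ_(i-1)) read
  3·M_0 + 10·M_1 + 2·M_2 = 6(Δ_1 - Δ_0) = 27
  2·M_1 + 6·M_2 + 1·M_3 = 6(Δ_2 - Δ_1) = -27
  1·M_2 + 8·M_3 + 3·M_4 = 6(Δ_3 - Δ_2) = -8
Natural end conditions: M_0 = M_4 = 0.
Forward elimination and back-substitution give M_0 = 0, M_1 = 1685/438, M_2 = -1256/219, M_3 = -62/219, M_4 = 0.
On [6, 9], S(x) = 7 - 230/219·(x - 6) - 31/219·(x - 6)² + 31/1971·(x - 6)³.
With (x - 6) = 9/4: S(33/4) = 19153/4672.

4.0995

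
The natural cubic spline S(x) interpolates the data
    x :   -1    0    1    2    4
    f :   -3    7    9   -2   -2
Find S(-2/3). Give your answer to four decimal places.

Let M_i = S''(x_i). Step sizes h_i = 1, 1, 1, 2; slopes of the chords Δ_i = (y_(i+1) - y_i)/h_i = 10, 2, -11, 0.
  1·M_0 + 4·M_1 + 1·M_2 = 6(Δ_1 - Δ_0) = -48
  1·M_1 + 4·M_2 + 1·M_3 = 6(Δ_2 - Δ_1) = -78
  1·M_2 + 6·M_3 + 2·M_4 = 6(Δ_3 - Δ_2) = 66
Natural end conditions: M_0 = M_4 = 0.
Hence M_0 = 0, M_1 = -285/43, M_2 = -924/43, M_3 = 627/43, M_4 = 0.
On [-1, 0], S(x) = -3 + 955/86·(x + 1) + 0·(x + 1)² - 95/86·(x + 1)³.
With (x + 1) = 1/3: S(-2/3) = 767/1161.

0.6606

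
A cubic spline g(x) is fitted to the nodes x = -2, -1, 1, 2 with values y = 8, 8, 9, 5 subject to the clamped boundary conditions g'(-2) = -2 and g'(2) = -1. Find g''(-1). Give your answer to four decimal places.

Write m_i for g''(x_i). With h_i = 1, 2, 1 and divided differences Δ_i = 0, 1/2, -4, the continuity of g' gives the tridiagonal system
  1·m_0 + 6·m_1 + 2·m_2 = 6(Δ_1 - Δ_0) = 3
  2·m_1 + 6·m_2 + 1·m_3 = 6(Δ_2 - Δ_1) = -27
Clamped end conditions give two more equations: 2h_0·m_0 + h_0·m_1 = 6(Δ_0 - g'(-2)) = 12 and h_2·m_2 + 2h_2·m_3 = 6(g'(2) - Δ_2) = 18.
Hence m_0 = 173/35, m_1 = 74/35, m_2 = -256/35, m_3 = 443/35.

2.1143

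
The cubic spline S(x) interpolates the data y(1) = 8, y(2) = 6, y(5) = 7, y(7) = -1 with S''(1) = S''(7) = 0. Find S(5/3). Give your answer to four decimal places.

6.4771

With m_i denoting the second derivative at x_i, h_i = 1, 3, 2, and Δ_i = (y_(i+1) − y_i)/h_i = -2, 1/3, -4:
  1·m_0 + 8·m_1 + 3·m_2 = 6(Δ_1 - Δ_0) = 14
  3·m_1 + 10·m_2 + 2·m_3 = 6(Δ_2 - Δ_1) = -26
Natural end conditions: m_0 = m_3 = 0.
Forward elimination and back-substitution give m_0 = 0, m_1 = 218/71, m_2 = -250/71, m_3 = 0.
On [1, 2], S(x) = 8 - 535/213·(x - 1) + 0·(x - 1)² + 109/213·(x - 1)³.
With (x - 1) = 2/3: S(5/3) = 37250/5751.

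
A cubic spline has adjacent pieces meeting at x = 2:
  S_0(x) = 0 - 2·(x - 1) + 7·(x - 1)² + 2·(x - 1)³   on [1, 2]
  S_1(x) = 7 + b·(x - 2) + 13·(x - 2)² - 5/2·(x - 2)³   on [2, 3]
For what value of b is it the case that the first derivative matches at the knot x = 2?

18

S_0'(x) = -2 + 14·(x - 1) + 6·(x - 1)², so S_0'(2) = 18. On the right, S_1'(2) = b, so b = 18.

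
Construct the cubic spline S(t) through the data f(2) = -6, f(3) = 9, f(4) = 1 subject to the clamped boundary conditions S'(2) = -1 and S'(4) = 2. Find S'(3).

5

Put m_i = S'' at the i-th knot. Here h = (1, 1) and Δ = (15, -8), so the interior equations h_(i-1)·m_(i-1) + 2(h_(i-1)+h_i)·m_i + h_i·m_(i+1) = 6(Δ_i − Δ_(i-1)) read
  1·m_0 + 4·m_1 + 1·m_2 = 6(Δ_1 - Δ_0) = -138
Clamped end conditions give two more equations: 2h_0·m_0 + h_0·m_1 = 6(Δ_0 - S'(2)) = 96 and h_1·m_1 + 2h_1·m_2 = 6(S'(4) - Δ_1) = 60.
Solving the tridiagonal system: m_0 = 84, m_1 = -72, m_2 = 66.
On [3, 4], S'(t) = b_1 + 2c_1·(t - 3) + 3d_1·(t - 3)² with b_1 = Δ_1 - h_1(2m_1 + m_2)/6 = 5, c_1 = m_1/2 = -36, d_1 = (m_2 - m_1)/(6h_1) = 23. So S'(3) = 5.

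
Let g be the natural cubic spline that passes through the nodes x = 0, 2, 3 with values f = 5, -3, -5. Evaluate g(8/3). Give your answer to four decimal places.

Write M_i for g''(x_i). With h_i = 2, 1 and divided differences Δ_i = -4, -2, the continuity of g' gives the tridiagonal system
  2·M_0 + 6·M_1 + 1·M_2 = 6(Δ_1 - Δ_0) = 12
Natural end conditions: M_0 = M_2 = 0.
Hence M_0 = 0, M_1 = 2, M_2 = 0.
On [2, 3], g(x) = -3 - 8/3·(x - 2) + 1·(x - 2)² - 1/3·(x - 2)³.
With (x - 2) = 2/3: g(8/3) = -359/81.

-4.4321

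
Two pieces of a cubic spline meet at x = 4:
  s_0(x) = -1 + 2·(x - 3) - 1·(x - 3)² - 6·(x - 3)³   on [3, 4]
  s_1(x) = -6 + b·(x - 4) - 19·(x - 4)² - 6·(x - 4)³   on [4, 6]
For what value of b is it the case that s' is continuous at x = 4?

s_0'(x) = 2 - 2·(x - 3) - 18·(x - 3)², so s_0'(4) = -18. On the right, s_1'(4) = b, so b = -18.

-18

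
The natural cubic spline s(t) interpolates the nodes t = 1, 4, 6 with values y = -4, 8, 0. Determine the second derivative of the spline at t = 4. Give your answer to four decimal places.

With M_i denoting the second derivative at x_i, h_i = 3, 2, and Δ_i = (y_(i+1) − y_i)/h_i = 4, -4:
  3·M_0 + 10·M_1 + 2·M_2 = 6(Δ_1 - Δ_0) = -48
Natural end conditions: M_0 = M_2 = 0.
Solving: M_0 = 0, M_1 = -24/5, M_2 = 0.

-4.8000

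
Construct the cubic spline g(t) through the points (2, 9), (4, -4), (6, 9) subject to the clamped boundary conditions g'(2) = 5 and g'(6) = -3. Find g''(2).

With M_i denoting the second derivative at x_i, h_i = 2, 2, and Δ_i = (y_(i+1) − y_i)/h_i = -13/2, 13/2:
  2·M_0 + 8·M_1 + 2·M_2 = 6(Δ_1 - Δ_0) = 78
Clamped end conditions give two more equations: 2h_0·M_0 + h_0·M_1 = 6(Δ_0 - g'(2)) = -69 and h_1·M_1 + 2h_1·M_2 = 6(g'(6) - Δ_1) = -57.
Solving: M_0 = -29, M_1 = 47/2, M_2 = -26.

-29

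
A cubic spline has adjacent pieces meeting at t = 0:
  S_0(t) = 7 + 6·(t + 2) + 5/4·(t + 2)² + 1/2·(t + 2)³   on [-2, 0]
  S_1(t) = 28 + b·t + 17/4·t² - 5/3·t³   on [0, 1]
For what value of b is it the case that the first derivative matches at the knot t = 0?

17

S_0'(t) = 6 + 5/2·(t + 2) + 3/2·(t + 2)², so S_0'(0) = 17. On the right, S_1'(0) = b, so b = 17.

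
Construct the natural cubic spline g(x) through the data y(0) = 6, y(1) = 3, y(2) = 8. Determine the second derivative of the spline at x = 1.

12

Write σ_i for g''(x_i). With h_i = 1, 1 and divided differences Δ_i = -3, 5, the continuity of g' gives the tridiagonal system
  1·σ_0 + 4·σ_1 + 1·σ_2 = 6(Δ_1 - Δ_0) = 48
Natural end conditions: σ_0 = σ_2 = 0.
Forward elimination and back-substitution give σ_0 = 0, σ_1 = 12, σ_2 = 0.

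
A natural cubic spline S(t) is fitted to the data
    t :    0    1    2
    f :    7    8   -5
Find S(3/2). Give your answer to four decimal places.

2.8125

Write σ_i for S''(x_i). With h_i = 1, 1 and divided differences Δ_i = 1, -13, the continuity of S' gives the tridiagonal system
  1·σ_0 + 4·σ_1 + 1·σ_2 = 6(Δ_1 - Δ_0) = -84
Natural end conditions: σ_0 = σ_2 = 0.
Forward elimination and back-substitution give σ_0 = 0, σ_1 = -21, σ_2 = 0.
On [1, 2], S(t) = 8 - 6·(t - 1) - 21/2·(t - 1)² + 7/2·(t - 1)³.
With (t - 1) = 1/2: S(3/2) = 45/16.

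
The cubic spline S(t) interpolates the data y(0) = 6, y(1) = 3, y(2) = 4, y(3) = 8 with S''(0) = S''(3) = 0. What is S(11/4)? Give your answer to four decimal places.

Write M_i for S''(x_i). With h_i = 1, 1, 1 and divided differences Δ_i = -3, 1, 4, the continuity of S' gives the tridiagonal system
  1·M_0 + 4·M_1 + 1·M_2 = 6(Δ_1 - Δ_0) = 24
  1·M_1 + 4·M_2 + 1·M_3 = 6(Δ_2 - Δ_1) = 18
Natural end conditions: M_0 = M_3 = 0.
Solving the tridiagonal system: M_0 = 0, M_1 = 26/5, M_2 = 16/5, M_3 = 0.
On [2, 3], S(t) = 4 + 44/15·(t - 2) + 8/5·(t - 2)² - 8/15·(t - 2)³.
With (t - 2) = 3/4: S(11/4) = 55/8.

6.8750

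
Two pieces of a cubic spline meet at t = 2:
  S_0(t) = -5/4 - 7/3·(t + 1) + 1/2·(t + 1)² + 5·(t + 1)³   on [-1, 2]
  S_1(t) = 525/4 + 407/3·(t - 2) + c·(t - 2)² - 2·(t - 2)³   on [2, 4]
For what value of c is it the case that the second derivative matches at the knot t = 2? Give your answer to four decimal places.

45.5000

S_0''(t) = 1 + 30·(t + 1), so S_0''(2) = 91. On the right, S_1''(2) = 2c, so c = 91/2.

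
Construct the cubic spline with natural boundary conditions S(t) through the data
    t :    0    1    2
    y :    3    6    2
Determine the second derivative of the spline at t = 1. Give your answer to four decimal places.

-10.5000

With σ_i denoting the second derivative at x_i, h_i = 1, 1, and Δ_i = (y_(i+1) − y_i)/h_i = 3, -4:
  1·σ_0 + 4·σ_1 + 1·σ_2 = 6(Δ_1 - Δ_0) = -42
Natural end conditions: σ_0 = σ_2 = 0.
Forward elimination and back-substitution give σ_0 = 0, σ_1 = -21/2, σ_2 = 0.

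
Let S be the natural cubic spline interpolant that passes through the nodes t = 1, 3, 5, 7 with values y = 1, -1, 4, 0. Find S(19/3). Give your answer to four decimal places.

2.1827

Write σ_i for S''(x_i). With h_i = 2, 2, 2 and divided differences Δ_i = -1, 5/2, -2, the continuity of S' gives the tridiagonal system
  2·σ_0 + 8·σ_1 + 2·σ_2 = 6(Δ_1 - Δ_0) = 21
  2·σ_1 + 8·σ_2 + 2·σ_3 = 6(Δ_2 - Δ_1) = -27
Natural end conditions: σ_0 = σ_3 = 0.
Solving: σ_0 = 0, σ_1 = 37/10, σ_2 = -43/10, σ_3 = 0.
On [5, 7], S(t) = 4 + 13/15·(t - 5) - 43/20·(t - 5)² + 43/120·(t - 5)³.
With (t - 5) = 4/3: S(19/3) = 884/405.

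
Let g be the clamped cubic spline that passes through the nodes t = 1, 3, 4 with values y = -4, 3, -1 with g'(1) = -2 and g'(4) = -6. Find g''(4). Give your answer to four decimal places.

0.1667

Put M_i = g'' at the i-th knot. Here h = (2, 1) and Δ = (7/2, -4), so the interior equations h_(i-1)·M_(i-1) + 2(h_(i-1)+h_i)·M_i + h_i·M_(i+1) = 6(Δ_i − Δ_(i-1)) read
  2·M_0 + 6·M_1 + 1·M_2 = 6(Δ_1 - Δ_0) = -45
Clamped end conditions give two more equations: 2h_0·M_0 + h_0·M_1 = 6(Δ_0 - g'(1)) = 33 and h_1·M_1 + 2h_1·M_2 = 6(g'(4) - Δ_1) = -12.
Solving the tridiagonal system: M_0 = 173/12, M_1 = -37/3, M_2 = 1/6.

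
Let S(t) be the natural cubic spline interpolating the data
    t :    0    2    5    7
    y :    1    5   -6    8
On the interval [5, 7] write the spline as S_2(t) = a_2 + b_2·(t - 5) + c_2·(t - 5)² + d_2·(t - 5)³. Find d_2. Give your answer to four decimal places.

Let m_i = S''(x_i). Step sizes h_i = 2, 3, 2; slopes of the chords Δ_i = (y_(i+1) - y_i)/h_i = 2, -11/3, 7.
  2·m_0 + 10·m_1 + 3·m_2 = 6(Δ_1 - Δ_0) = -34
  3·m_1 + 10·m_2 + 2·m_3 = 6(Δ_2 - Δ_1) = 64
Natural end conditions: m_0 = m_3 = 0.
Solving: m_0 = 0, m_1 = -76/13, m_2 = 106/13, m_3 = 0.
On [5, 7], with S_2(t) = a_2 + b_2·(t - 5) + c_2·(t - 5)² + d_2·(t - 5)³: c_2 = m_2/2 = 53/13, d_2 = (m_3 - m_2)/(6h_2) = -53/78, b_2 = Δ_2 - h_2(2m_2 + m_3)/6 = 61/39.

-0.6795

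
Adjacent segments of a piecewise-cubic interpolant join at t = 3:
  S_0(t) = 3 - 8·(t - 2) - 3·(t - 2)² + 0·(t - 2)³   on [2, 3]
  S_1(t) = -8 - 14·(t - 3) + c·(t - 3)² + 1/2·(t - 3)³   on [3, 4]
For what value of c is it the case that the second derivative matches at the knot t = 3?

S_0''(t) = -6 + 0·(t - 2), so S_0''(3) = -6. On the right, S_1''(3) = 2c, so c = -3.

-3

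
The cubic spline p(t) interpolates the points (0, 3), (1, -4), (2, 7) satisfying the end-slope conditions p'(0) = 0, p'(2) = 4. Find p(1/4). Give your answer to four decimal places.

Let M_i = p''(x_i). Step sizes h_i = 1, 1; slopes of the chords Δ_i = (y_(i+1) - y_i)/h_i = -7, 11.
  1·M_0 + 4·M_1 + 1·M_2 = 6(Δ_1 - Δ_0) = 108
Clamped end conditions give two more equations: 2h_0·M_0 + h_0·M_1 = 6(Δ_0 - p'(0)) = -42 and h_1·M_1 + 2h_1·M_2 = 6(p'(2) - Δ_1) = -42.
Solving: M_0 = -46, M_1 = 50, M_2 = -46.
On [0, 1], p(t) = 3 + 0·t - 23·t² + 16·t³.
With t = 1/4: p(1/4) = 29/16.

1.8125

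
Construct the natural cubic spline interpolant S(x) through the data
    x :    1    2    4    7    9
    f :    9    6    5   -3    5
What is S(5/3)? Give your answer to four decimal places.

6.7725

Put M_i = S'' at the i-th knot. Here h = (1, 2, 3, 2) and Δ = (-3, -1/2, -8/3, 4), so the interior equations h_(i-1)·M_(i-1) + 2(h_(i-1)+h_i)·M_i + h_i·M_(i+1) = 6(Δ_i − Δ_(i-1)) read
  1·M_0 + 6·M_1 + 2·M_2 = 6(Δ_1 - Δ_0) = 15
  2·M_1 + 10·M_2 + 3·M_3 = 6(Δ_2 - Δ_1) = -13
  3·M_2 + 10·M_3 + 2·M_4 = 6(Δ_3 - Δ_2) = 40
Natural end conditions: M_0 = M_4 = 0.
Hence M_0 = 0, M_1 = 1865/506, M_2 = -900/253, M_3 = 1282/253, M_4 = 0.
On [1, 2], S(x) = 9 - 10973/3036·(x - 1) + 0·(x - 1)² + 1865/3036·(x - 1)³.
With (x - 1) = 2/3: S(5/3) = 277577/40986.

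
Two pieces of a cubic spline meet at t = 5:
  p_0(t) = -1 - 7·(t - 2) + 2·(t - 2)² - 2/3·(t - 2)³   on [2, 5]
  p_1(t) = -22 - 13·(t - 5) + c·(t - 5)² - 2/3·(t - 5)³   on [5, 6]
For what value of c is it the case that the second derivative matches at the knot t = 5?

-4

p_0''(t) = 4 - 4·(t - 2), so p_0''(5) = -8. On the right, p_1''(5) = 2c, so c = -4.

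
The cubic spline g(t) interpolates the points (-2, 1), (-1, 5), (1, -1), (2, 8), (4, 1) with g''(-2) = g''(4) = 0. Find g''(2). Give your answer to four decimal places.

-15.6774

Put m_i = g'' at the i-th knot. Here h = (1, 2, 1, 2) and Δ = (4, -3, 9, -7/2), so the interior equations h_(i-1)·m_(i-1) + 2(h_(i-1)+h_i)·m_i + h_i·m_(i+1) = 6(Δ_i − Δ_(i-1)) read
  1·m_0 + 6·m_1 + 2·m_2 = 6(Δ_1 - Δ_0) = -42
  2·m_1 + 6·m_2 + 1·m_3 = 6(Δ_2 - Δ_1) = 72
  1·m_2 + 6·m_3 + 2·m_4 = 6(Δ_3 - Δ_2) = -75
Natural end conditions: m_0 = m_4 = 0.
Forward elimination and back-substitution give m_0 = 0, m_1 = -414/31, m_2 = 591/31, m_3 = -486/31, m_4 = 0.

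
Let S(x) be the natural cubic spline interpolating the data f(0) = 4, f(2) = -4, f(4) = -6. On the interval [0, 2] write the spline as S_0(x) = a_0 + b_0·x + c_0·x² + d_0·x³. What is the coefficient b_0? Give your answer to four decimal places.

-4.7500

Let m_i = S''(x_i). Step sizes h_i = 2, 2; slopes of the chords Δ_i = (y_(i+1) - y_i)/h_i = -4, -1.
  2·m_0 + 8·m_1 + 2·m_2 = 6(Δ_1 - Δ_0) = 18
Natural end conditions: m_0 = m_2 = 0.
Solving: m_0 = 0, m_1 = 9/4, m_2 = 0.
On [0, 2], with S_0(x) = a_0 + b_0·x + c_0·x² + d_0·x³: c_0 = m_0/2 = 0, d_0 = (m_1 - m_0)/(6h_0) = 3/16, b_0 = Δ_0 - h_0(2m_0 + m_1)/6 = -19/4.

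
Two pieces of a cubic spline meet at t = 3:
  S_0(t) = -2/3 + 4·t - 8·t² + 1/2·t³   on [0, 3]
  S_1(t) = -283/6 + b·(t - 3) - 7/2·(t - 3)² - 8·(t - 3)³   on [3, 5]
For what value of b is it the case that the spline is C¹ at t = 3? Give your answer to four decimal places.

S_0'(t) = 4 - 16·t + 3/2·t², so S_0'(3) = -61/2. On the right, S_1'(3) = b, so b = -61/2.

-30.5000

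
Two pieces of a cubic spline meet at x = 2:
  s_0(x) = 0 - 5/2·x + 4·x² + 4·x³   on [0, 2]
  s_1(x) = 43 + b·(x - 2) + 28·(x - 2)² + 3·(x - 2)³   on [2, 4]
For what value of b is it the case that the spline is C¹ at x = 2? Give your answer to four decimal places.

61.5000

s_0'(x) = -5/2 + 8·x + 12·x², so s_0'(2) = 123/2. On the right, s_1'(2) = b, so b = 123/2.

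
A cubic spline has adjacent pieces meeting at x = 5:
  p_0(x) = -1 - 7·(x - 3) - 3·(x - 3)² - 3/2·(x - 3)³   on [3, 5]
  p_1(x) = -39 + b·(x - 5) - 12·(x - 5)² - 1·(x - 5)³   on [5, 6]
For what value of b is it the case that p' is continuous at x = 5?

-37

p_0'(x) = -7 - 6·(x - 3) - 9/2·(x - 3)², so p_0'(5) = -37. On the right, p_1'(5) = b, so b = -37.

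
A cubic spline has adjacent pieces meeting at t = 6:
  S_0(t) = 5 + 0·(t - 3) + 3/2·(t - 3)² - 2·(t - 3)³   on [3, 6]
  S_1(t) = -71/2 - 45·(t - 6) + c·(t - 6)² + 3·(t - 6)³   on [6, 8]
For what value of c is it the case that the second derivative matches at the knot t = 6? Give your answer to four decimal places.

-16.5000

S_0''(t) = 3 - 12·(t - 3), so S_0''(6) = -33. On the right, S_1''(6) = 2c, so c = -33/2.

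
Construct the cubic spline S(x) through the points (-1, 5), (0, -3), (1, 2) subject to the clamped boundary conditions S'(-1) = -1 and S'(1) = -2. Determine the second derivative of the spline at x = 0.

40

With M_i denoting the second derivative at x_i, h_i = 1, 1, and Δ_i = (y_(i+1) − y_i)/h_i = -8, 5:
  1·M_0 + 4·M_1 + 1·M_2 = 6(Δ_1 - Δ_0) = 78
Clamped end conditions give two more equations: 2h_0·M_0 + h_0·M_1 = 6(Δ_0 - S'(-1)) = -42 and h_1·M_1 + 2h_1·M_2 = 6(S'(1) - Δ_1) = -42.
Solving the tridiagonal system: M_0 = -41, M_1 = 40, M_2 = -41.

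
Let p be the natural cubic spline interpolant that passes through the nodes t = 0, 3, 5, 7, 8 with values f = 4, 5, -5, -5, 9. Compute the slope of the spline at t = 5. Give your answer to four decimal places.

-5.3397

With M_i denoting the second derivative at x_i, h_i = 3, 2, 2, 1, and Δ_i = (y_(i+1) − y_i)/h_i = 1/3, -5, 0, 14:
  3·M_0 + 10·M_1 + 2·M_2 = 6(Δ_1 - Δ_0) = -32
  2·M_1 + 8·M_2 + 2·M_3 = 6(Δ_2 - Δ_1) = 30
  2·M_2 + 6·M_3 + 1·M_4 = 6(Δ_3 - Δ_2) = 84
Natural end conditions: M_0 = M_4 = 0.
Solving: M_0 = 0, M_1 = -179/52, M_2 = 63/52, M_3 = 707/52, M_4 = 0.
On [5, 7], p'(t) = b_2 + 2c_2·(t - 5) + 3d_2·(t - 5)² with b_2 = Δ_2 - h_2(2M_2 + M_3)/6 = -833/156, c_2 = M_2/2 = 63/104, d_2 = (M_3 - M_2)/(6h_2) = 161/156. So p'(5) = -833/156.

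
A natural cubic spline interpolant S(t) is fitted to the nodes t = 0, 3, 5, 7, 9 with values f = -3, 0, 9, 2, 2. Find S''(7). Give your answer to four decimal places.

Write m_i for S''(x_i). With h_i = 3, 2, 2, 2 and divided differences Δ_i = 1, 9/2, -7/2, 0, the continuity of S' gives the tridiagonal system
  3·m_0 + 10·m_1 + 2·m_2 = 6(Δ_1 - Δ_0) = 21
  2·m_1 + 8·m_2 + 2·m_3 = 6(Δ_2 - Δ_1) = -48
  2·m_2 + 8·m_3 + 2·m_4 = 6(Δ_3 - Δ_2) = 21
Natural end conditions: m_0 = m_4 = 0.
Solving the tridiagonal system: m_0 = 0, m_1 = 264/71, m_2 = -1149/142, m_3 = 330/71, m_4 = 0.

4.6479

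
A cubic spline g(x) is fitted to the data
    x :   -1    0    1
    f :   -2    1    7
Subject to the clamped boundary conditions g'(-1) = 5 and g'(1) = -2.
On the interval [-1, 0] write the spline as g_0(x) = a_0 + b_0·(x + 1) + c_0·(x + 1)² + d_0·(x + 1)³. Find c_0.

Write M_i for g''(x_i). With h_i = 1, 1 and divided differences Δ_i = 3, 6, the continuity of g' gives the tridiagonal system
  1·M_0 + 4·M_1 + 1·M_2 = 6(Δ_1 - Δ_0) = 18
Clamped end conditions give two more equations: 2h_0·M_0 + h_0·M_1 = 6(Δ_0 - g'(-1)) = -12 and h_1·M_1 + 2h_1·M_2 = 6(g'(1) - Δ_1) = -48.
Forward elimination and back-substitution give M_0 = -14, M_1 = 16, M_2 = -32.
On [-1, 0], with g_0(x) = a_0 + b_0·(x + 1) + c_0·(x + 1)² + d_0·(x + 1)³: c_0 = M_0/2 = -7, d_0 = (M_1 - M_0)/(6h_0) = 5, b_0 = Δ_0 - h_0(2M_0 + M_1)/6 = 5.

-7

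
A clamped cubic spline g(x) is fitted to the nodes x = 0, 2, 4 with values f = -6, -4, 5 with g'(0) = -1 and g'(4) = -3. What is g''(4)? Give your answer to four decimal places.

-14.3750

Put M_i = g'' at the i-th knot. Here h = (2, 2) and Δ = (1, 9/2), so the interior equations h_(i-1)·M_(i-1) + 2(h_(i-1)+h_i)·M_i + h_i·M_(i+1) = 6(Δ_i − Δ_(i-1)) read
  2·M_0 + 8·M_1 + 2·M_2 = 6(Δ_1 - Δ_0) = 21
Clamped end conditions give two more equations: 2h_0·M_0 + h_0·M_1 = 6(Δ_0 - g'(0)) = 12 and h_1·M_1 + 2h_1·M_2 = 6(g'(4) - Δ_1) = -45.
Hence M_0 = -1/8, M_1 = 25/4, M_2 = -115/8.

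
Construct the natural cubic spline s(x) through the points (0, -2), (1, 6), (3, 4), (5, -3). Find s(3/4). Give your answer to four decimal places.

4.4996

Write m_i for s''(x_i). With h_i = 1, 2, 2 and divided differences Δ_i = 8, -1, -7/2, the continuity of s' gives the tridiagonal system
  1·m_0 + 6·m_1 + 2·m_2 = 6(Δ_1 - Δ_0) = -54
  2·m_1 + 8·m_2 + 2·m_3 = 6(Δ_2 - Δ_1) = -15
Natural end conditions: m_0 = m_3 = 0.
Hence m_0 = 0, m_1 = -201/22, m_2 = 9/22, m_3 = 0.
On [0, 1], s(x) = -2 + 419/44·x + 0·x² - 67/44·x³.
With x = 3/4: s(3/4) = 12671/2816.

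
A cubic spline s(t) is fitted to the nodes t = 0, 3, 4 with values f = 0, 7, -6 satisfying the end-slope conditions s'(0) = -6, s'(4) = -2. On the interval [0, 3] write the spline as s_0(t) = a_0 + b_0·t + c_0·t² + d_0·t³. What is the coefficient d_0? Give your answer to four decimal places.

With σ_i denoting the second derivative at x_i, h_i = 3, 1, and Δ_i = (y_(i+1) − y_i)/h_i = 7/3, -13:
  3·σ_0 + 8·σ_1 + 1·σ_2 = 6(Δ_1 - Δ_0) = -92
Clamped end conditions give two more equations: 2h_0·σ_0 + h_0·σ_1 = 6(Δ_0 - s'(0)) = 50 and h_1·σ_1 + 2h_1·σ_2 = 6(s'(4) - Δ_1) = 66.
Solving: σ_0 = 125/6, σ_1 = -25, σ_2 = 91/2.
On [0, 3], with s_0(t) = a_0 + b_0·t + c_0·t² + d_0·t³: c_0 = σ_0/2 = 125/12, d_0 = (σ_1 - σ_0)/(6h_0) = -275/108, b_0 = Δ_0 - h_0(2σ_0 + σ_1)/6 = -6.

-2.5463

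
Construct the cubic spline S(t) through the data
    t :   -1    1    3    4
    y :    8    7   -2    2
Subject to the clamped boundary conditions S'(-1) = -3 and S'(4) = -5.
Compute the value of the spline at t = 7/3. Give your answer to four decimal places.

-1.4734

Let σ_i = S''(x_i). Step sizes h_i = 2, 2, 1; slopes of the chords Δ_i = (y_(i+1) - y_i)/h_i = -1/2, -9/2, 4.
  2·σ_0 + 8·σ_1 + 2·σ_2 = 6(Δ_1 - Δ_0) = -24
  2·σ_1 + 6·σ_2 + 1·σ_3 = 6(Δ_2 - Δ_1) = 51
Clamped end conditions give two more equations: 2h_0·σ_0 + h_0·σ_1 = 6(Δ_0 - S'(-1)) = 15 and h_2·σ_2 + 2h_2·σ_3 = 6(S'(4) - Δ_2) = -54.
Solving: σ_0 = 196/23, σ_1 = -439/46, σ_2 = 406/23, σ_3 = -824/23.
On [1, 3], S(t) = 7 - 185/46·(t - 1) - 439/92·(t - 1)² + 417/184·(t - 1)³.
With (t - 1) = 4/3: S(7/3) = -305/207.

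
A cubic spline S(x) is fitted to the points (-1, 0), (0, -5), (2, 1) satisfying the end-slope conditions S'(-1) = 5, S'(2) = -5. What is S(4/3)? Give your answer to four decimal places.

0.2840

Put m_i = S'' at the i-th knot. Here h = (1, 2) and Δ = (-5, 3), so the interior equations h_(i-1)·m_(i-1) + 2(h_(i-1)+h_i)·m_i + h_i·m_(i+1) = 6(Δ_i − Δ_(i-1)) read
  1·m_0 + 6·m_1 + 2·m_2 = 6(Δ_1 - Δ_0) = 48
Clamped end conditions give two more equations: 2h_0·m_0 + h_0·m_1 = 6(Δ_0 - S'(-1)) = -60 and h_1·m_1 + 2h_1·m_2 = 6(S'(2) - Δ_1) = -48.
Forward elimination and back-substitution give m_0 = -124/3, m_1 = 68/3, m_2 = -70/3.
On [0, 2], S(x) = -5 - 13/3·x + 34/3·x² - 23/6·x³.
With x = 4/3: S(4/3) = 23/81.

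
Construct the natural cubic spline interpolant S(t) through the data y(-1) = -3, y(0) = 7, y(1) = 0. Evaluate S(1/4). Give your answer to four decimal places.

With m_i denoting the second derivative at x_i, h_i = 1, 1, and Δ_i = (y_(i+1) − y_i)/h_i = 10, -7:
  1·m_0 + 4·m_1 + 1·m_2 = 6(Δ_1 - Δ_0) = -102
Natural end conditions: m_0 = m_2 = 0.
Solving: m_0 = 0, m_1 = -51/2, m_2 = 0.
On [0, 1], S(t) = 7 + 3/2·t - 51/4·t² + 17/4·t³.
With t = 1/4: S(1/4) = 1701/256.

6.6445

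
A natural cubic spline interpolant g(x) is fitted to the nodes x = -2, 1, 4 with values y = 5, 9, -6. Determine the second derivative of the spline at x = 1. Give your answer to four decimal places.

Write M_i for g''(x_i). With h_i = 3, 3 and divided differences Δ_i = 4/3, -5, the continuity of g' gives the tridiagonal system
  3·M_0 + 12·M_1 + 3·M_2 = 6(Δ_1 - Δ_0) = -38
Natural end conditions: M_0 = M_2 = 0.
Solving the tridiagonal system: M_0 = 0, M_1 = -19/6, M_2 = 0.

-3.1667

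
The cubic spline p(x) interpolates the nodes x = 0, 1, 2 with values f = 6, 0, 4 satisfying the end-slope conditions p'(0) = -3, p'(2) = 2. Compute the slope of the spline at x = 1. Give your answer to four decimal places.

-1.2500

Let m_i = p''(x_i). Step sizes h_i = 1, 1; slopes of the chords Δ_i = (y_(i+1) - y_i)/h_i = -6, 4.
  1·m_0 + 4·m_1 + 1·m_2 = 6(Δ_1 - Δ_0) = 60
Clamped end conditions give two more equations: 2h_0·m_0 + h_0·m_1 = 6(Δ_0 - p'(0)) = -18 and h_1·m_1 + 2h_1·m_2 = 6(p'(2) - Δ_1) = -12.
Solving the tridiagonal system: m_0 = -43/2, m_1 = 25, m_2 = -37/2.
On [1, 2], p'(x) = b_1 + 2c_1·(x - 1) + 3d_1·(x - 1)² with b_1 = Δ_1 - h_1(2m_1 + m_2)/6 = -5/4, c_1 = m_1/2 = 25/2, d_1 = (m_2 - m_1)/(6h_1) = -29/4. So p'(1) = -5/4.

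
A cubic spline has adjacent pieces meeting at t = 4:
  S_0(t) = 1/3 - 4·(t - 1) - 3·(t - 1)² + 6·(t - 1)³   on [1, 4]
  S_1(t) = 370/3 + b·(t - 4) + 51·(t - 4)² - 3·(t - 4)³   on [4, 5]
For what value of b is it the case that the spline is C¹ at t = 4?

S_0'(t) = -4 - 6·(t - 1) + 18·(t - 1)², so S_0'(4) = 140. On the right, S_1'(4) = b, so b = 140.

140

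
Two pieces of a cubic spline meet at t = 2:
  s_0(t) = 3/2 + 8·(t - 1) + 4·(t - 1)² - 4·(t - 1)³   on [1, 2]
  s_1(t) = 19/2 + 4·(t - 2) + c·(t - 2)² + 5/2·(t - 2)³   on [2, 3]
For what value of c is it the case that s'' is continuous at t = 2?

-8

s_0''(t) = 8 - 24·(t - 1), so s_0''(2) = -16. On the right, s_1''(2) = 2c, so c = -8.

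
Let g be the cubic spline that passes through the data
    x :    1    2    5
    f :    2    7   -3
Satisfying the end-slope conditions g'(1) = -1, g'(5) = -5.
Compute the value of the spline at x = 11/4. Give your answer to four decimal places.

Put M_i = g'' at the i-th knot. Here h = (1, 3) and Δ = (5, -10/3), so the interior equations h_(i-1)·M_(i-1) + 2(h_(i-1)+h_i)·M_i + h_i·M_(i+1) = 6(Δ_i − Δ_(i-1)) read
  1·M_0 + 8·M_1 + 3·M_2 = 6(Δ_1 - Δ_0) = -50
Clamped end conditions give two more equations: 2h_0·M_0 + h_0·M_1 = 6(Δ_0 - g'(1)) = 36 and h_1·M_1 + 2h_1·M_2 = 6(g'(5) - Δ_1) = -10.
Forward elimination and back-substitution give M_0 = 93/4, M_1 = -21/2, M_2 = 43/12.
On [2, 5], g(x) = 7 + 43/8·(x - 2) - 21/4·(x - 2)² + 169/216·(x - 2)³.
With (x - 2) = 3/4: g(11/4) = 4305/512.

8.4082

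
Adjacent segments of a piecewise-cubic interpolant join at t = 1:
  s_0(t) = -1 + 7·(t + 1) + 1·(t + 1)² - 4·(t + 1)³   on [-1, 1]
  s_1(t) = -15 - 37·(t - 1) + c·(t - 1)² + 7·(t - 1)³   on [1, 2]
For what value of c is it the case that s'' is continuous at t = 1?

-23

s_0''(t) = 2 - 24·(t + 1), so s_0''(1) = -46. On the right, s_1''(1) = 2c, so c = -23.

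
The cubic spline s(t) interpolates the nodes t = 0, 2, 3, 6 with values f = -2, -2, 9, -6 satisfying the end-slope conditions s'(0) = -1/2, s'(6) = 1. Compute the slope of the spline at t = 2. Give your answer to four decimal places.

Let m_i = s''(x_i). Step sizes h_i = 2, 1, 3; slopes of the chords Δ_i = (y_(i+1) - y_i)/h_i = 0, 11, -5.
  2·m_0 + 6·m_1 + 1·m_2 = 6(Δ_1 - Δ_0) = 66
  1·m_1 + 8·m_2 + 3·m_3 = 6(Δ_2 - Δ_1) = -96
Clamped end conditions give two more equations: 2h_0·m_0 + h_0·m_1 = 6(Δ_0 - s'(0)) = 3 and h_2·m_2 + 2h_2·m_3 = 6(s'(6) - Δ_2) = 36.
Solving the tridiagonal system: m_0 = -54/7, m_1 = 237/14, m_2 = -141/7, m_3 = 225/14.
On [2, 3], s'(t) = b_1 + 2c_1·(t - 2) + 3d_1·(t - 2)² with b_1 = Δ_1 - h_1(2m_1 + m_2)/6 = 61/7, c_1 = m_1/2 = 237/28, d_1 = (m_2 - m_1)/(6h_1) = -173/28. So s'(2) = 61/7.

8.7143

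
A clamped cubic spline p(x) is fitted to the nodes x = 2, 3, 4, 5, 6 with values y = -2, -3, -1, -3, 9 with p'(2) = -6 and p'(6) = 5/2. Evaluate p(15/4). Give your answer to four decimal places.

-0.8098

Put m_i = p'' at the i-th knot. Here h = (1, 1, 1, 1) and Δ = (-1, 2, -2, 12), so the interior equations h_(i-1)·m_(i-1) + 2(h_(i-1)+h_i)·m_i + h_i·m_(i+1) = 6(Δ_i − Δ_(i-1)) read
  1·m_0 + 4·m_1 + 1·m_2 = 6(Δ_1 - Δ_0) = 18
  1·m_1 + 4·m_2 + 1·m_3 = 6(Δ_2 - Δ_1) = -24
  1·m_2 + 4·m_3 + 1·m_4 = 6(Δ_3 - Δ_2) = 84
Clamped end conditions give two more equations: 2h_0·m_0 + h_0·m_1 = 6(Δ_0 - p'(2)) = 30 and h_3·m_3 + 2h_3·m_4 = 6(p'(6) - Δ_3) = -57.
Forward elimination and back-substitution give m_0 = 683/56, m_1 = 157/28, m_2 = -133/8, m_3 = 1033/28, m_4 = -2629/56.
On [3, 4], p(x) = -3 + 325/112·(x - 3) + 157/56·(x - 3)² - 415/112·(x - 3)³.
With (x - 3) = 3/4: p(15/4) = -5805/7168.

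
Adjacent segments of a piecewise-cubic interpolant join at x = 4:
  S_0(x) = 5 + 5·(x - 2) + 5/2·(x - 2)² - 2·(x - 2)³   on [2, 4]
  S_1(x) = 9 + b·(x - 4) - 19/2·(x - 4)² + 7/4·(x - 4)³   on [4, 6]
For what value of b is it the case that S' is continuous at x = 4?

-9

S_0'(x) = 5 + 5·(x - 2) - 6·(x - 2)², so S_0'(4) = -9. On the right, S_1'(4) = b, so b = -9.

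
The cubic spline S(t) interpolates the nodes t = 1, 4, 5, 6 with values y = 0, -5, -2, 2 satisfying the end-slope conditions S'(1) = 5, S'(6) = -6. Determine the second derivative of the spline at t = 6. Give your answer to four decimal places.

-34.2759

Put σ_i = S'' at the i-th knot. Here h = (3, 1, 1) and Δ = (-5/3, 3, 4), so the interior equations h_(i-1)·σ_(i-1) + 2(h_(i-1)+h_i)·σ_i + h_i·σ_(i+1) = 6(Δ_i − Δ_(i-1)) read
  3·σ_0 + 8·σ_1 + 1·σ_2 = 6(Δ_1 - Δ_0) = 28
  1·σ_1 + 4·σ_2 + 1·σ_3 = 6(Δ_2 - Δ_1) = 6
Clamped end conditions give two more equations: 2h_0·σ_0 + h_0·σ_1 = 6(Δ_0 - S'(1)) = -40 and h_2·σ_2 + 2h_2·σ_3 = 6(S'(6) - Δ_2) = -60.
Hence σ_0 = -844/87, σ_1 = 176/29, σ_2 = 248/29, σ_3 = -994/29.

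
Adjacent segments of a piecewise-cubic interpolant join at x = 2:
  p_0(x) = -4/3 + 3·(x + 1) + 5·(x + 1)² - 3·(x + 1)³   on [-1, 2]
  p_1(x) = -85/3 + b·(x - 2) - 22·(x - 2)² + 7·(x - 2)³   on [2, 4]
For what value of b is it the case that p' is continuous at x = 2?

-48

p_0'(x) = 3 + 10·(x + 1) - 9·(x + 1)², so p_0'(2) = -48. On the right, p_1'(2) = b, so b = -48.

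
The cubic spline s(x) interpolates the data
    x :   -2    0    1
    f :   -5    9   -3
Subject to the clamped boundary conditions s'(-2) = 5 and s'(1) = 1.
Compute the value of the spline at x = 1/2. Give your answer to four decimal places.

With m_i denoting the second derivative at x_i, h_i = 2, 1, and Δ_i = (y_(i+1) − y_i)/h_i = 7, -12:
  2·m_0 + 6·m_1 + 1·m_2 = 6(Δ_1 - Δ_0) = -114
Clamped end conditions give two more equations: 2h_0·m_0 + h_0·m_1 = 6(Δ_0 - s'(-2)) = 12 and h_1·m_1 + 2h_1·m_2 = 6(s'(1) - Δ_1) = 78.
Solving the tridiagonal system: m_0 = 62/3, m_1 = -106/3, m_2 = 170/3.
On [0, 1], s(x) = 9 - 29/3·x - 53/3·x² + 46/3·x³.
With x = 1/2: s(1/2) = 5/3.

1.6667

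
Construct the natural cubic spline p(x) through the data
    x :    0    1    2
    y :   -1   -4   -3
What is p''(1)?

6

Let M_i = p''(x_i). Step sizes h_i = 1, 1; slopes of the chords Δ_i = (y_(i+1) - y_i)/h_i = -3, 1.
  1·M_0 + 4·M_1 + 1·M_2 = 6(Δ_1 - Δ_0) = 24
Natural end conditions: M_0 = M_2 = 0.
Hence M_0 = 0, M_1 = 6, M_2 = 0.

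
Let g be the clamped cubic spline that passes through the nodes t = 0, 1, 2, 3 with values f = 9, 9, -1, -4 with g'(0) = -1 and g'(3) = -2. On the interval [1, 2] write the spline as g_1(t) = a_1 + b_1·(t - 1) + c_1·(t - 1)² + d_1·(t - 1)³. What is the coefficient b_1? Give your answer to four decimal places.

-5.2667

Let M_i = g''(x_i). Step sizes h_i = 1, 1, 1; slopes of the chords Δ_i = (y_(i+1) - y_i)/h_i = 0, -10, -3.
  1·M_0 + 4·M_1 + 1·M_2 = 6(Δ_1 - Δ_0) = -60
  1·M_1 + 4·M_2 + 1·M_3 = 6(Δ_2 - Δ_1) = 42
Clamped end conditions give two more equations: 2h_0·M_0 + h_0·M_1 = 6(Δ_0 - g'(0)) = 6 and h_2·M_2 + 2h_2·M_3 = 6(g'(3) - Δ_2) = 6.
Solving the tridiagonal system: M_0 = 218/15, M_1 = -346/15, M_2 = 266/15, M_3 = -88/15.
On [1, 2], with g_1(t) = a_1 + b_1·(t - 1) + c_1·(t - 1)² + d_1·(t - 1)³: c_1 = M_1/2 = -173/15, d_1 = (M_2 - M_1)/(6h_1) = 34/5, b_1 = Δ_1 - h_1(2M_1 + M_2)/6 = -79/15.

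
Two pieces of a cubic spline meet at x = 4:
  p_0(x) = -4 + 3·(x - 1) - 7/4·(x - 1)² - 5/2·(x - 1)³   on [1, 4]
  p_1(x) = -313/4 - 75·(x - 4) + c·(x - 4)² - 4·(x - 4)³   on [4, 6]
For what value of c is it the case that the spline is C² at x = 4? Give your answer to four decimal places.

-24.2500

p_0''(x) = -7/2 - 15·(x - 1), so p_0''(4) = -97/2. On the right, p_1''(4) = 2c, so c = -97/4.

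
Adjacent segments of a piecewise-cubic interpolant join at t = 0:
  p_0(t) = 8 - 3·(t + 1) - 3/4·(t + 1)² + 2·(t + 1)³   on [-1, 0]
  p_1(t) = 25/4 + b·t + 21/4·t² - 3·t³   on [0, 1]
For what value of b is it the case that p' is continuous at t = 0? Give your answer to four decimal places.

1.5000

p_0'(t) = -3 - 3/2·(t + 1) + 6·(t + 1)², so p_0'(0) = 3/2. On the right, p_1'(0) = b, so b = 3/2.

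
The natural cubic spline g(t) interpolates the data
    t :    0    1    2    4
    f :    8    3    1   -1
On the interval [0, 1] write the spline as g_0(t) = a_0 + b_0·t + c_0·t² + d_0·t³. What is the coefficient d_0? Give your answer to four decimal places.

0.7391

Put m_i = g'' at the i-th knot. Here h = (1, 1, 2) and Δ = (-5, -2, -1), so the interior equations h_(i-1)·m_(i-1) + 2(h_(i-1)+h_i)·m_i + h_i·m_(i+1) = 6(Δ_i − Δ_(i-1)) read
  1·m_0 + 4·m_1 + 1·m_2 = 6(Δ_1 - Δ_0) = 18
  1·m_1 + 6·m_2 + 2·m_3 = 6(Δ_2 - Δ_1) = 6
Natural end conditions: m_0 = m_3 = 0.
Hence m_0 = 0, m_1 = 102/23, m_2 = 6/23, m_3 = 0.
On [0, 1], with g_0(t) = a_0 + b_0·t + c_0·t² + d_0·t³: c_0 = m_0/2 = 0, d_0 = (m_1 - m_0)/(6h_0) = 17/23, b_0 = Δ_0 - h_0(2m_0 + m_1)/6 = -132/23.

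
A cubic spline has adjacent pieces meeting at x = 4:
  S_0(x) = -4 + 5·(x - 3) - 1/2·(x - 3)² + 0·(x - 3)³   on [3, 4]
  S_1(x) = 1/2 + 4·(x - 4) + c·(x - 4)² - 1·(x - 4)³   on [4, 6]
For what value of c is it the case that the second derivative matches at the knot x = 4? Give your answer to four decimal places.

S_0''(x) = -1 + 0·(x - 3), so S_0''(4) = -1. On the right, S_1''(4) = 2c, so c = -1/2.

-0.5000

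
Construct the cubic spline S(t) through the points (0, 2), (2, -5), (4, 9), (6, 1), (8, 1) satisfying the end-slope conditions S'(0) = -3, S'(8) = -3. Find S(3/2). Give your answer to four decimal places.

-4.9785

Put M_i = S'' at the i-th knot. Here h = (2, 2, 2, 2) and Δ = (-7/2, 7, -4, 0), so the interior equations h_(i-1)·M_(i-1) + 2(h_(i-1)+h_i)·M_i + h_i·M_(i+1) = 6(Δ_i − Δ_(i-1)) read
  2·M_0 + 8·M_1 + 2·M_2 = 6(Δ_1 - Δ_0) = 63
  2·M_1 + 8·M_2 + 2·M_3 = 6(Δ_2 - Δ_1) = -66
  2·M_2 + 8·M_3 + 2·M_4 = 6(Δ_3 - Δ_2) = 24
Clamped end conditions give two more equations: 2h_0·M_0 + h_0·M_1 = 6(Δ_0 - S'(0)) = -3 and h_3·M_3 + 2h_3·M_4 = 6(S'(8) - Δ_3) = -18.
Hence M_0 = -117/16, M_1 = 105/8, M_2 = -219/16, M_3 = 69/8, M_4 = -141/16.
On [0, 2], S(t) = 2 - 3·t - 117/32·t² + 109/64·t³.
With t = 3/2: S(3/2) = -2549/512.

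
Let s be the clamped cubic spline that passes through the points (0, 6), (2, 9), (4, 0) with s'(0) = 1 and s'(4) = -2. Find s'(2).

-2

Let σ_i = s''(x_i). Step sizes h_i = 2, 2; slopes of the chords Δ_i = (y_(i+1) - y_i)/h_i = 3/2, -9/2.
  2·σ_0 + 8·σ_1 + 2·σ_2 = 6(Δ_1 - Δ_0) = -36
Clamped end conditions give two more equations: 2h_0·σ_0 + h_0·σ_1 = 6(Δ_0 - s'(0)) = 3 and h_1·σ_1 + 2h_1·σ_2 = 6(s'(4) - Δ_1) = 15.
Forward elimination and back-substitution give σ_0 = 9/2, σ_1 = -15/2, σ_2 = 15/2.
On [2, 4], s'(t) = b_1 + 2c_1·(t - 2) + 3d_1·(t - 2)² with b_1 = Δ_1 - h_1(2σ_1 + σ_2)/6 = -2, c_1 = σ_1/2 = -15/4, d_1 = (σ_2 - σ_1)/(6h_1) = 5/4. So s'(2) = -2.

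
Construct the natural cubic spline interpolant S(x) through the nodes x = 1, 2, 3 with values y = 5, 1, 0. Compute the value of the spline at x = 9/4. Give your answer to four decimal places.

With σ_i denoting the second derivative at x_i, h_i = 1, 1, and Δ_i = (y_(i+1) − y_i)/h_i = -4, -1:
  1·σ_0 + 4·σ_1 + 1·σ_2 = 6(Δ_1 - Δ_0) = 18
Natural end conditions: σ_0 = σ_2 = 0.
Solving the tridiagonal system: σ_0 = 0, σ_1 = 9/2, σ_2 = 0.
On [2, 3], S(x) = 1 - 5/2·(x - 2) + 9/4·(x - 2)² - 3/4·(x - 2)³.
With (x - 2) = 1/4: S(9/4) = 129/256.

0.5039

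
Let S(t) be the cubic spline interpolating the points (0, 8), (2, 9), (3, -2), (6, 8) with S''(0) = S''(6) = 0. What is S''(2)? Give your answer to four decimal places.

With M_i denoting the second derivative at x_i, h_i = 2, 1, 3, and Δ_i = (y_(i+1) − y_i)/h_i = 1/2, -11, 10/3:
  2·M_0 + 6·M_1 + 1·M_2 = 6(Δ_1 - Δ_0) = -69
  1·M_1 + 8·M_2 + 3·M_3 = 6(Δ_2 - Δ_1) = 86
Natural end conditions: M_0 = M_3 = 0.
Hence M_0 = 0, M_1 = -638/47, M_2 = 585/47, M_3 = 0.

-13.5745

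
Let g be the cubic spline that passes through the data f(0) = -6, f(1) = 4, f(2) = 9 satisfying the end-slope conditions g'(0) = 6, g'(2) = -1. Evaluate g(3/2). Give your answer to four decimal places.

7.8750

Write M_i for g''(x_i). With h_i = 1, 1 and divided differences Δ_i = 10, 5, the continuity of g' gives the tridiagonal system
  1·M_0 + 4·M_1 + 1·M_2 = 6(Δ_1 - Δ_0) = -30
Clamped end conditions give two more equations: 2h_0·M_0 + h_0·M_1 = 6(Δ_0 - g'(0)) = 24 and h_1·M_1 + 2h_1·M_2 = 6(g'(2) - Δ_1) = -36.
Solving the tridiagonal system: M_0 = 16, M_1 = -8, M_2 = -14.
On [1, 2], g(x) = 4 + 10·(x - 1) - 4·(x - 1)² - 1·(x - 1)³.
With (x - 1) = 1/2: g(3/2) = 63/8.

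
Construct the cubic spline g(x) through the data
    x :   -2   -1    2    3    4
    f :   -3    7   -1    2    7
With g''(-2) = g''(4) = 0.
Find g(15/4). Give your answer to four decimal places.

5.7205

Put M_i = g'' at the i-th knot. Here h = (1, 3, 1, 1) and Δ = (10, -8/3, 3, 5), so the interior equations h_(i-1)·M_(i-1) + 2(h_(i-1)+h_i)·M_i + h_i·M_(i+1) = 6(Δ_i − Δ_(i-1)) read
  1·M_0 + 8·M_1 + 3·M_2 = 6(Δ_1 - Δ_0) = -76
  3·M_1 + 8·M_2 + 1·M_3 = 6(Δ_2 - Δ_1) = 34
  1·M_2 + 4·M_3 + 1·M_4 = 6(Δ_3 - Δ_2) = 12
Natural end conditions: M_0 = M_4 = 0.
Hence M_0 = 0, M_1 = -682/53, M_2 = 476/53, M_3 = 40/53, M_4 = 0.
On [3, 4], g(x) = 2 + 755/159·(x - 3) + 20/53·(x - 3)² - 20/159·(x - 3)³.
With (x - 3) = 3/4: g(15/4) = 4851/848.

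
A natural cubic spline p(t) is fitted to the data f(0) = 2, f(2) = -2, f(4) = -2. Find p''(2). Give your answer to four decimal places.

1.5000

Write M_i for p''(x_i). With h_i = 2, 2 and divided differences Δ_i = -2, 0, the continuity of p' gives the tridiagonal system
  2·M_0 + 8·M_1 + 2·M_2 = 6(Δ_1 - Δ_0) = 12
Natural end conditions: M_0 = M_2 = 0.
Solving: M_0 = 0, M_1 = 3/2, M_2 = 0.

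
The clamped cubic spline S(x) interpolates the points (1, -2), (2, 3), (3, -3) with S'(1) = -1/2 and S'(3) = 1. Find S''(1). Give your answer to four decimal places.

33.7500

Put M_i = S'' at the i-th knot. Here h = (1, 1) and Δ = (5, -6), so the interior equations h_(i-1)·M_(i-1) + 2(h_(i-1)+h_i)·M_i + h_i·M_(i+1) = 6(Δ_i − Δ_(i-1)) read
  1·M_0 + 4·M_1 + 1·M_2 = 6(Δ_1 - Δ_0) = -66
Clamped end conditions give two more equations: 2h_0·M_0 + h_0·M_1 = 6(Δ_0 - S'(1)) = 33 and h_1·M_1 + 2h_1·M_2 = 6(S'(3) - Δ_1) = 42.
Solving: M_0 = 135/4, M_1 = -69/2, M_2 = 153/4.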